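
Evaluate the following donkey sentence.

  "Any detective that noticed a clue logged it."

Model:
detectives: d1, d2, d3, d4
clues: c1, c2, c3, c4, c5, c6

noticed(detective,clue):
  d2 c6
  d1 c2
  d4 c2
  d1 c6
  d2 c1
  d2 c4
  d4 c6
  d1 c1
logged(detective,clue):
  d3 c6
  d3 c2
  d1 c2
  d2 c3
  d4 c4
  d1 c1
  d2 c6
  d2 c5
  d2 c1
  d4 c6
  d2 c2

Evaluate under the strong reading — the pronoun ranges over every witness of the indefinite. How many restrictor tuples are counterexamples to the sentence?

3

"it" takes "a clue" as antecedent — a donkey pronoun bound across the clause boundary.
Strong reading: for every (d,c) with noticed(d,c), logged(d,c).
Restrictor pairs: (d1,c1) ✓  (d1,c2) ✓  (d1,c6) ✗  (d2,c1) ✓  (d2,c4) ✗  (d2,c6) ✓  (d4,c2) ✗  (d4,c6) ✓
Counterexamples (restrictor pairs failing the scope): 3.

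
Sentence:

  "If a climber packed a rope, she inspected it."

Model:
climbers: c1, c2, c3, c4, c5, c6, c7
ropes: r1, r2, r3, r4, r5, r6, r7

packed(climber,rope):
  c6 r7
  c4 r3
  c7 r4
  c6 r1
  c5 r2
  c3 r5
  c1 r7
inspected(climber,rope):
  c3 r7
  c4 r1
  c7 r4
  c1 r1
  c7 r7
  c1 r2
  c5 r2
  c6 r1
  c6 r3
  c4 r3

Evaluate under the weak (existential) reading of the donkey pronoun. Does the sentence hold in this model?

"it" takes "a rope" as antecedent — a donkey pronoun bound across the clause boundary.
Weak reading: every climber c with some packed-rope has at least one packed-rope r such that inspected(c,r).
Per climber: c1:✗  c3:✗  c4:✓  c5:✓  c6:✓  c7:✓
c1 has no witness among its packed-ropes.

False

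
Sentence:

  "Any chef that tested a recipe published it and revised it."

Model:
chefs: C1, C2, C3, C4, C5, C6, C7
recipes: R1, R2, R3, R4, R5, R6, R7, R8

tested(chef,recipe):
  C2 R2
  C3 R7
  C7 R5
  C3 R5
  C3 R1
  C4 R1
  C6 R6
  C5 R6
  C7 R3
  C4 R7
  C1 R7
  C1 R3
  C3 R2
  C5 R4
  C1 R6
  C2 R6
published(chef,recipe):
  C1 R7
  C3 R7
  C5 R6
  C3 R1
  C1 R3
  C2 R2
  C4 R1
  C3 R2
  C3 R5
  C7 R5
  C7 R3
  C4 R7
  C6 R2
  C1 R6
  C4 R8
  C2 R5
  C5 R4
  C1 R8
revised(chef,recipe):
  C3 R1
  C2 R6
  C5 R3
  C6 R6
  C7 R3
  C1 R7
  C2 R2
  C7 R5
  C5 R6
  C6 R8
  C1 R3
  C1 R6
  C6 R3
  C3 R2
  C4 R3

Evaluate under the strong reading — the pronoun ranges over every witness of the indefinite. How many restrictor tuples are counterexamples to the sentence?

7

"it" takes "a recipe" as antecedent — a donkey pronoun bound across the clause boundary.
Strong reading: for every (c,r) with tested(c,r), published(c,r) ∧ revised(c,r).
Restrictor pairs: (C1,R3) ✓  (C1,R6) ✓  (C1,R7) ✓  (C2,R2) ✓  (C2,R6) ✗  (C3,R1) ✓  (C3,R2) ✓  (C3,R5) ✗  (C3,R7) ✗  (C4,R1) ✗  (C4,R7) ✗  (C5,R4) ✗  (C5,R6) ✓  (C6,R6) ✗  (C7,R3) ✓  (C7,R5) ✓
Counterexamples (restrictor pairs failing the scope): 7.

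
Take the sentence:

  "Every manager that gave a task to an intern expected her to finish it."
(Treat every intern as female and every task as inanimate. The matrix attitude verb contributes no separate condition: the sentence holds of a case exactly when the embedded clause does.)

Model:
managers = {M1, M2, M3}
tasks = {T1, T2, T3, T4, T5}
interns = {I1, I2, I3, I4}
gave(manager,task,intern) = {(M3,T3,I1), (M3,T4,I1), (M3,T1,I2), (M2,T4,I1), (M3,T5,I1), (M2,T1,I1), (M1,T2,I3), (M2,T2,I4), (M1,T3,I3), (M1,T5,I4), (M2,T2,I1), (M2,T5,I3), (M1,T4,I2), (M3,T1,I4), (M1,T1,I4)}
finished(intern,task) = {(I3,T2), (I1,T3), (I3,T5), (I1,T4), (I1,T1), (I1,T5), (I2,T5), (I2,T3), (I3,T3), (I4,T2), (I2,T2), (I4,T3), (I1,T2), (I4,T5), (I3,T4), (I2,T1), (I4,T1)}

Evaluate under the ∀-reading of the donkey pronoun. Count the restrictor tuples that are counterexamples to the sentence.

"her" takes "an intern" as antecedent and "it" takes "a task"; both are donkey pronouns co-varying with the restrictor.
Strong reading: for every (m,t,i) with gave(m,t,i), finished(i,t).
Restrictor triples: (M1,T1,I4)→finished(I4,T1) ✓  (M1,T2,I3)→finished(I3,T2) ✓  (M1,T3,I3)→finished(I3,T3) ✓  (M1,T4,I2)→finished(I2,T4) ✗  (M1,T5,I4)→finished(I4,T5) ✓  (M2,T1,I1)→finished(I1,T1) ✓  (M2,T2,I1)→finished(I1,T2) ✓  (M2,T2,I4)→finished(I4,T2) ✓  (M2,T4,I1)→finished(I1,T4) ✓  (M2,T5,I3)→finished(I3,T5) ✓  (M3,T1,I2)→finished(I2,T1) ✓  (M3,T1,I4)→finished(I4,T1) ✓  (M3,T3,I1)→finished(I1,T3) ✓  (M3,T4,I1)→finished(I1,T4) ✓  (M3,T5,I1)→finished(I1,T5) ✓
Counterexamples (restrictor triples failing the scope): 1.

1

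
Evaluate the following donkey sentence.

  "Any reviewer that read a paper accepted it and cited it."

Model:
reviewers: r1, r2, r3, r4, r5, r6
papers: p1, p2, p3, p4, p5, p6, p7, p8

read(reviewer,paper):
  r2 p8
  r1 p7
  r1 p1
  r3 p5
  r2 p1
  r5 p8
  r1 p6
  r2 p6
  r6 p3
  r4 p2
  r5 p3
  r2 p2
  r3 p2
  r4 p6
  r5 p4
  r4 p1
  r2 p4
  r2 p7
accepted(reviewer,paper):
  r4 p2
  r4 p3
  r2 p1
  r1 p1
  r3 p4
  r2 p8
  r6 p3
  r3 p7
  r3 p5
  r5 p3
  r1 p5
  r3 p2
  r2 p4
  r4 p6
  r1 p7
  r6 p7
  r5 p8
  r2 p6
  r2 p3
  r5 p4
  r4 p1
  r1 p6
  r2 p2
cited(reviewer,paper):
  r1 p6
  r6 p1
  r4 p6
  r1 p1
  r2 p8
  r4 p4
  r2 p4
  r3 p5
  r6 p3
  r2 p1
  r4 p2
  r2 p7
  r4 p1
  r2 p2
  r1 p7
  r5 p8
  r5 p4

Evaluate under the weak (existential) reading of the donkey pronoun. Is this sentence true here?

True

"it" takes "a paper" as antecedent — a donkey pronoun bound across the clause boundary.
Weak reading: every reviewer r with some read-paper has at least one read-paper p such that accepted(r,p) ∧ cited(r,p).
Per reviewer: r1:✓  r2:✓  r3:✓  r4:✓  r5:✓  r6:✓
Every reviewer in the restrictor has a witness.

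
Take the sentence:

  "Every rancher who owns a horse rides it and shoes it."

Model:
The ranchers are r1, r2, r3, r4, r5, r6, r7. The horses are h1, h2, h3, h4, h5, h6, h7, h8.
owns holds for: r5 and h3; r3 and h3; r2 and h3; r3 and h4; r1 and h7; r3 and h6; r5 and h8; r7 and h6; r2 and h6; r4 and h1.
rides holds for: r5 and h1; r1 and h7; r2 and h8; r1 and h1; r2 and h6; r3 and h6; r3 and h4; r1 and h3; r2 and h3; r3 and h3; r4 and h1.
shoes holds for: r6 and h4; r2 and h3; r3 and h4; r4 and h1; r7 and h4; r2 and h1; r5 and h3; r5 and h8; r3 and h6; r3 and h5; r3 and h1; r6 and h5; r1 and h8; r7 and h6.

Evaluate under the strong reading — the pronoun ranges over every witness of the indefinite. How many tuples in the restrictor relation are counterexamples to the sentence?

6

"it" takes "a horse" as antecedent — a donkey pronoun bound across the clause boundary.
Strong reading: for every (r,h) with owns(r,h), rides(r,h) ∧ shoes(r,h).
Restrictor pairs: (r1,h7) ✗  (r2,h3) ✓  (r2,h6) ✗  (r3,h3) ✗  (r3,h4) ✓  (r3,h6) ✓  (r4,h1) ✓  (r5,h3) ✗  (r5,h8) ✗  (r7,h6) ✗
Counterexamples (restrictor pairs failing the scope): 6.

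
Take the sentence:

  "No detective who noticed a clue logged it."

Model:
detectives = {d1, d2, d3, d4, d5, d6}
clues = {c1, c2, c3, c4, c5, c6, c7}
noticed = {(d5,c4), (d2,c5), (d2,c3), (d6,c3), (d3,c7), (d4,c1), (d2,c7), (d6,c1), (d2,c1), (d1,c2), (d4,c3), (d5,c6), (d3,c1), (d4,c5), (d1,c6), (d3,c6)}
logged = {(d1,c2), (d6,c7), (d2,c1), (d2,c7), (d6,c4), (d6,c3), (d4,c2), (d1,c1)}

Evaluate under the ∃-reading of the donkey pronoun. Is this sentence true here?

"it" takes "a clue" as antecedent — a donkey pronoun bound across the clause boundary.
Truth condition: for no (d,c) with noticed(d,c) does logged(d,c) hold.
Restrictor pairs — does the scope hold? (d1,c2):holds  (d1,c6):fails  (d2,c1):holds  (d2,c3):fails  (d2,c5):fails  (d2,c7):holds  (d3,c1):fails  (d3,c6):fails  (d3,c7):fails  (d4,c1):fails  (d4,c3):fails  (d4,c5):fails  (d5,c4):fails  (d5,c6):fails  (d6,c1):fails  (d6,c3):holds
Scope holds for 4 pair(s), so the sentence is false.

False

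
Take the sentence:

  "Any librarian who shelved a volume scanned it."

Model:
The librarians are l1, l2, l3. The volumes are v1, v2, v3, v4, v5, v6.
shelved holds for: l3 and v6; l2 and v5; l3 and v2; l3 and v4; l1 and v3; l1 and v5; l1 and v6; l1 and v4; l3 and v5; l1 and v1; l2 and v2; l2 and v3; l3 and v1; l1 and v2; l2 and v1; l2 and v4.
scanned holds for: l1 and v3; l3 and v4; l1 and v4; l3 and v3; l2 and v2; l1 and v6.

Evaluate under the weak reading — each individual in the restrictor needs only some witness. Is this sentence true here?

"it" takes "a volume" as antecedent — a donkey pronoun bound across the clause boundary.
Weak reading: every librarian l with some shelved-volume has at least one shelved-volume v such that scanned(l,v).
Per librarian: l1:✓  l2:✓  l3:✓
Every librarian in the restrictor has a witness.

True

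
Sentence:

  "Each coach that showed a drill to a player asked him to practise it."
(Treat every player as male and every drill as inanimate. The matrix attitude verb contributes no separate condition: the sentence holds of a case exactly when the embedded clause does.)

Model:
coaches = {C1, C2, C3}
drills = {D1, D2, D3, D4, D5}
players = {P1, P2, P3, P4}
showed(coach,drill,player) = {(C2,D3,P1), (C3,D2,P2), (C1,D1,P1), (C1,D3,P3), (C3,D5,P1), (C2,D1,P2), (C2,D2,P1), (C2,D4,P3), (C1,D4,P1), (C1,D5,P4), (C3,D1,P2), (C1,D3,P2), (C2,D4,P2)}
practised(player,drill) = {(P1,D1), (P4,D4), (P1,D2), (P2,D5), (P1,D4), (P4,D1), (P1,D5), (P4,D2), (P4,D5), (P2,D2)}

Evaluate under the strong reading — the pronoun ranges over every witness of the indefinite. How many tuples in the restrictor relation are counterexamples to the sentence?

7

"him" takes "a player" as antecedent and "it" takes "a drill"; both are donkey pronouns co-varying with the restrictor.
Strong reading: for every (c,d,p) with showed(c,d,p), practised(p,d).
Restrictor triples: (C1,D1,P1)→practised(P1,D1) ✓  (C1,D3,P2)→practised(P2,D3) ✗  (C1,D3,P3)→practised(P3,D3) ✗  (C1,D4,P1)→practised(P1,D4) ✓  (C1,D5,P4)→practised(P4,D5) ✓  (C2,D1,P2)→practised(P2,D1) ✗  (C2,D2,P1)→practised(P1,D2) ✓  (C2,D3,P1)→practised(P1,D3) ✗  (C2,D4,P2)→practised(P2,D4) ✗  (C2,D4,P3)→practised(P3,D4) ✗  (C3,D1,P2)→practised(P2,D1) ✗  (C3,D2,P2)→practised(P2,D2) ✓  (C3,D5,P1)→practised(P1,D5) ✓
Counterexamples (restrictor triples failing the scope): 7.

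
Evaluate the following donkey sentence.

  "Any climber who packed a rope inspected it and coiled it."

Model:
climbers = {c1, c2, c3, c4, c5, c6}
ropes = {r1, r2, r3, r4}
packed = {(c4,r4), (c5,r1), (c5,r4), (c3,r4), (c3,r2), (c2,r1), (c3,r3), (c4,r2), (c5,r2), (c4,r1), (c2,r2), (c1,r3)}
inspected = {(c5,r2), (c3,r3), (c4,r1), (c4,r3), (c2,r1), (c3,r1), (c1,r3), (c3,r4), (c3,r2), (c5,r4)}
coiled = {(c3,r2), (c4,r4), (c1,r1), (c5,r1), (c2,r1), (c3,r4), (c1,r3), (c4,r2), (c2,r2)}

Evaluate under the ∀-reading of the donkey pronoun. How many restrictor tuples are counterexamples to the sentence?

8

"it" takes "a rope" as antecedent — a donkey pronoun bound across the clause boundary.
Strong reading: for every (c,r) with packed(c,r), inspected(c,r) ∧ coiled(c,r).
Restrictor pairs: (c1,r3) ✓  (c2,r1) ✓  (c2,r2) ✗  (c3,r2) ✓  (c3,r3) ✗  (c3,r4) ✓  (c4,r1) ✗  (c4,r2) ✗  (c4,r4) ✗  (c5,r1) ✗  (c5,r2) ✗  (c5,r4) ✗
Counterexamples (restrictor pairs failing the scope): 8.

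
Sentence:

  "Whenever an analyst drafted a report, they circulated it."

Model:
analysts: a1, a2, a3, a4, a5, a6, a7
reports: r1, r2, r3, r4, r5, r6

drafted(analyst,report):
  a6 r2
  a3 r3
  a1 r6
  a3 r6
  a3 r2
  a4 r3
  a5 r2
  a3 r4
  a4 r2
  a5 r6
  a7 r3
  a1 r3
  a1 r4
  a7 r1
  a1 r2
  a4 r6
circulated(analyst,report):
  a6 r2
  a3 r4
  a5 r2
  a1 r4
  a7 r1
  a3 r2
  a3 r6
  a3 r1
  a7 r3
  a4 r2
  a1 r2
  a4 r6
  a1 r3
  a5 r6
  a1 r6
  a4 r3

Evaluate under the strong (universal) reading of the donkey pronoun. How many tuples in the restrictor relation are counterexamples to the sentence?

"it" takes "a report" as antecedent — a donkey pronoun bound across the clause boundary.
Strong reading: for every (a,r) with drafted(a,r), circulated(a,r).
Restrictor pairs: (a1,r2) ✓  (a1,r3) ✓  (a1,r4) ✓  (a1,r6) ✓  (a3,r2) ✓  (a3,r3) ✗  (a3,r4) ✓  (a3,r6) ✓  (a4,r2) ✓  (a4,r3) ✓  (a4,r6) ✓  (a5,r2) ✓  (a5,r6) ✓  (a6,r2) ✓  (a7,r1) ✓  (a7,r3) ✓
Counterexamples (restrictor pairs failing the scope): 1.

1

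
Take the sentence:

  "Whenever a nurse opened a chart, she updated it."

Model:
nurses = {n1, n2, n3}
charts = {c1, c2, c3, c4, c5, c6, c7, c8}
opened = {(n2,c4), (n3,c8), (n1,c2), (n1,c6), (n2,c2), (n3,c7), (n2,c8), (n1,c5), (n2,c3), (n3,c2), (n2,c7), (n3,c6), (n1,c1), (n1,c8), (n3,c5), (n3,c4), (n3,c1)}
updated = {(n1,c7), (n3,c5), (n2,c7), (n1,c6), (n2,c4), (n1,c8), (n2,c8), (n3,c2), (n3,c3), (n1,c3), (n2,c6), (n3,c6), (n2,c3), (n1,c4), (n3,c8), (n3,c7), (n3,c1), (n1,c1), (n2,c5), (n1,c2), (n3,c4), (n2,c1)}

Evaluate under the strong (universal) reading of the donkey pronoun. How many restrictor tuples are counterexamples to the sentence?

"it" takes "a chart" as antecedent — a donkey pronoun bound across the clause boundary.
Strong reading: for every (n,c) with opened(n,c), updated(n,c).
Restrictor pairs: (n1,c1) ✓  (n1,c2) ✓  (n1,c5) ✗  (n1,c6) ✓  (n1,c8) ✓  (n2,c2) ✗  (n2,c3) ✓  (n2,c4) ✓  (n2,c7) ✓  (n2,c8) ✓  (n3,c1) ✓  (n3,c2) ✓  (n3,c4) ✓  (n3,c5) ✓  (n3,c6) ✓  (n3,c7) ✓  (n3,c8) ✓
Counterexamples (restrictor pairs failing the scope): 2.

2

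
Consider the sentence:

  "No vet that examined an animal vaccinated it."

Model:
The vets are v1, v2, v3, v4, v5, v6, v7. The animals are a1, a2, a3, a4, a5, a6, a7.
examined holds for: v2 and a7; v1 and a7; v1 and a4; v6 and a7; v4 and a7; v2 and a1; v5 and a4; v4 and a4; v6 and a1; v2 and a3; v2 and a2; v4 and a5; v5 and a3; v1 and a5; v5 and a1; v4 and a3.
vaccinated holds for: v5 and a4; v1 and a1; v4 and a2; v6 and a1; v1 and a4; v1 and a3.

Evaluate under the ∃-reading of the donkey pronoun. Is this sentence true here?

False

"it" takes "an animal" as antecedent — a donkey pronoun bound across the clause boundary.
Truth condition: for no (v,a) with examined(v,a) does vaccinated(v,a) hold.
Restrictor pairs — does the scope hold? (v1,a4):holds  (v1,a5):fails  (v1,a7):fails  (v2,a1):fails  (v2,a2):fails  (v2,a3):fails  (v2,a7):fails  (v4,a3):fails  (v4,a4):fails  (v4,a5):fails  (v4,a7):fails  (v5,a1):fails  (v5,a3):fails  (v5,a4):holds  (v6,a1):holds  (v6,a7):fails
Scope holds for 3 pair(s), so the sentence is false.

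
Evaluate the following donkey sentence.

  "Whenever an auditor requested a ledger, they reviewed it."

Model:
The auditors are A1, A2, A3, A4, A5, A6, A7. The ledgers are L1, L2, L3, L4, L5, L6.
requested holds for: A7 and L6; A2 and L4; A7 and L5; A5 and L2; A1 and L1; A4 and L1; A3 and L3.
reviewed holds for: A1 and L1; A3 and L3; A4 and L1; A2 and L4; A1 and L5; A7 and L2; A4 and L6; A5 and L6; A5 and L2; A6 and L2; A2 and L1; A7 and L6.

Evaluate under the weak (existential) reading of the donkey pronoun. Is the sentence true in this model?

"it" takes "a ledger" as antecedent — a donkey pronoun bound across the clause boundary.
Weak reading: every auditor a with some requested-ledger has at least one requested-ledger l such that reviewed(a,l).
Per auditor: A1:✓  A2:✓  A3:✓  A4:✓  A5:✓  A7:✓
Every auditor in the restrictor has a witness.

True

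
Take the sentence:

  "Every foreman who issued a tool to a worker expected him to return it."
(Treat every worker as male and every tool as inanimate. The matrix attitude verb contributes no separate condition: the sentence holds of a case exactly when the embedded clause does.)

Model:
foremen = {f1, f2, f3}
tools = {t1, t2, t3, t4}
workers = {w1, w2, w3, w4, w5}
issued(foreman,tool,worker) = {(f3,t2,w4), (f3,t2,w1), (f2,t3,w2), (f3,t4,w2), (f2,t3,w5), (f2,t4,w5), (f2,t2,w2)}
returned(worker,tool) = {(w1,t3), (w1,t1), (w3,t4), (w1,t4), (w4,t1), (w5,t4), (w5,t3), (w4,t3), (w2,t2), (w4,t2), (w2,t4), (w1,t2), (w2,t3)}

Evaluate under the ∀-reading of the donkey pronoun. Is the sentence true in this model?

"him" takes "a worker" as antecedent and "it" takes "a tool"; both are donkey pronouns co-varying with the restrictor.
Strong reading: for every (f,t,w) with issued(f,t,w), returned(w,t).
Restrictor triples: (f2,t2,w2)→returned(w2,t2) ✓  (f2,t3,w2)→returned(w2,t3) ✓  (f2,t3,w5)→returned(w5,t3) ✓  (f2,t4,w5)→returned(w5,t4) ✓  (f3,t2,w1)→returned(w1,t2) ✓  (f3,t2,w4)→returned(w4,t2) ✓  (f3,t4,w2)→returned(w2,t4) ✓
Every restrictor triple satisfies the scope.

True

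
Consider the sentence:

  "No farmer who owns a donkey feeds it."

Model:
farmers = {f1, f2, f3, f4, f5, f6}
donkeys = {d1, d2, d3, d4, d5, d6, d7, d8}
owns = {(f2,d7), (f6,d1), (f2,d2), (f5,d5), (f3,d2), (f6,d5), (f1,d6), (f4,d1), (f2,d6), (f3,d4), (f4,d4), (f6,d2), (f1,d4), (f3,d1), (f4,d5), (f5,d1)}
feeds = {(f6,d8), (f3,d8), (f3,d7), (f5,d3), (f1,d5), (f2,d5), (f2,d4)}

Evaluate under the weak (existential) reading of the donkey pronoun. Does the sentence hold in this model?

"it" takes "a donkey" as antecedent — a donkey pronoun bound across the clause boundary.
Truth condition: for no (f,d) with owns(f,d) does feeds(f,d) hold.
Restrictor pairs — does the scope hold? (f1,d4):fails  (f1,d6):fails  (f2,d2):fails  (f2,d6):fails  (f2,d7):fails  (f3,d1):fails  (f3,d2):fails  (f3,d4):fails  (f4,d1):fails  (f4,d4):fails  (f4,d5):fails  (f5,d1):fails  (f5,d5):fails  (f6,d1):fails  (f6,d2):fails  (f6,d5):fails
Scope holds for no restrictor pair, so the sentence is true.

True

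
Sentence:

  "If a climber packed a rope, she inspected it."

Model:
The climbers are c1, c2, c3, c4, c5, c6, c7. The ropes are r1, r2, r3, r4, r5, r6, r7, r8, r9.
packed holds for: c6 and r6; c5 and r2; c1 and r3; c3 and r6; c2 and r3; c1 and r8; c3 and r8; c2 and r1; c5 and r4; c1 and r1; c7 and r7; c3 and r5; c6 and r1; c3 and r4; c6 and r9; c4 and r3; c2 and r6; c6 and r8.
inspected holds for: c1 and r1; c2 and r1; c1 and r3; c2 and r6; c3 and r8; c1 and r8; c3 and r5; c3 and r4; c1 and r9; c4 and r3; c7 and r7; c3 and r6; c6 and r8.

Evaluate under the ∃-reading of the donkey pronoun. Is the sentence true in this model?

"it" takes "a rope" as antecedent — a donkey pronoun bound across the clause boundary.
Weak reading: every climber c with some packed-rope has at least one packed-rope r such that inspected(c,r).
Per climber: c1:✓  c2:✓  c3:✓  c4:✓  c5:✗  c6:✓  c7:✓
c5 has no witness among its packed-ropes.

False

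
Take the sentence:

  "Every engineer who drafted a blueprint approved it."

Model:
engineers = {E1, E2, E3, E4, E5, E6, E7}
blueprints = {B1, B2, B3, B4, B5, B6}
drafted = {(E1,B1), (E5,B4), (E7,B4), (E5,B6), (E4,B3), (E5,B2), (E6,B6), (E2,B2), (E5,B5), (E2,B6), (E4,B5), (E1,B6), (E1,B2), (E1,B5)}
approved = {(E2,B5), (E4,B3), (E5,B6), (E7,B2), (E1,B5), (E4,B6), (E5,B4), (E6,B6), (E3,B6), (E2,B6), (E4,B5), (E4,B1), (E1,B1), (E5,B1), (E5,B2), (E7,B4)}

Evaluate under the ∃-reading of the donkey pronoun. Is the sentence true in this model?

True

"it" takes "a blueprint" as antecedent — a donkey pronoun bound across the clause boundary.
Weak reading: every engineer e with some drafted-blueprint has at least one drafted-blueprint b such that approved(e,b).
Per engineer: E1:✓  E2:✓  E4:✓  E5:✓  E6:✓  E7:✓
Every engineer in the restrictor has a witness.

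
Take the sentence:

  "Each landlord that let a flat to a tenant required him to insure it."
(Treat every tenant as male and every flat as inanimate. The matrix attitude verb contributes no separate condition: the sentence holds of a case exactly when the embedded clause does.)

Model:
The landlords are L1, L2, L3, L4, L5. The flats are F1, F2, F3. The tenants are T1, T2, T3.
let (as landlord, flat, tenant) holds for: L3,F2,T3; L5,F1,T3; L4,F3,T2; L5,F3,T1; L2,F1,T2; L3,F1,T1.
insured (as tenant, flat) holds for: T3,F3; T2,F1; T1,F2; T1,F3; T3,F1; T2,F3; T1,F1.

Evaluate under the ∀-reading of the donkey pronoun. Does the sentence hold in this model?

False

"him" takes "a tenant" as antecedent and "it" takes "a flat"; both are donkey pronouns co-varying with the restrictor.
Strong reading: for every (l,f,t) with let(l,f,t), insured(t,f).
Restrictor triples: (L2,F1,T2)→insured(T2,F1) ✓  (L3,F1,T1)→insured(T1,F1) ✓  (L3,F2,T3)→insured(T3,F2) ✗  (L4,F3,T2)→insured(T2,F3) ✓  (L5,F1,T3)→insured(T3,F1) ✓  (L5,F3,T1)→insured(T1,F3) ✓
Counterexample: (L3,F2,T3) — insured(T3,F2) does not hold.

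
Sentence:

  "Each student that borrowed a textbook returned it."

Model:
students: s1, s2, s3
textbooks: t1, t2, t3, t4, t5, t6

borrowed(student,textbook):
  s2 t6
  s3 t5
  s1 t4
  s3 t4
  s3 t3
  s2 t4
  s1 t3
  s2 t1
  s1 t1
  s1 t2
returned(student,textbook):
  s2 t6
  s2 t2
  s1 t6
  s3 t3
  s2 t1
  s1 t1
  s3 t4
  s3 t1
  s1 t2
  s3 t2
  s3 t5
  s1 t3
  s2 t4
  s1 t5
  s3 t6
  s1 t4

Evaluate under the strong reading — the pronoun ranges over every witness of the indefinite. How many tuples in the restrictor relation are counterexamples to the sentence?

"it" takes "a textbook" as antecedent — a donkey pronoun bound across the clause boundary.
Strong reading: for every (s,t) with borrowed(s,t), returned(s,t).
Restrictor pairs: (s1,t1) ✓  (s1,t2) ✓  (s1,t3) ✓  (s1,t4) ✓  (s2,t1) ✓  (s2,t4) ✓  (s2,t6) ✓  (s3,t3) ✓  (s3,t4) ✓  (s3,t5) ✓
Counterexamples (restrictor pairs failing the scope): 0.

0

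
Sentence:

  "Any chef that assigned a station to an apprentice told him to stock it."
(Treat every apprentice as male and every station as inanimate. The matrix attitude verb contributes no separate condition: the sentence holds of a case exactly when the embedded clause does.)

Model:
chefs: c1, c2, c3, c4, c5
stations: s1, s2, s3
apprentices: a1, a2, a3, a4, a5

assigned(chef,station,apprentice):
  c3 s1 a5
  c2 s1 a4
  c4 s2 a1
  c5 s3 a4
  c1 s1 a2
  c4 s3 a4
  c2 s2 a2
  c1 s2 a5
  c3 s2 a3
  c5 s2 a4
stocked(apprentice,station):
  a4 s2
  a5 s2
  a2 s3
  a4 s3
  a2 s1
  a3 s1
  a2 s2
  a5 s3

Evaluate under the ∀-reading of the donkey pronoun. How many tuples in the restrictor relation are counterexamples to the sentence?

"him" takes "an apprentice" as antecedent and "it" takes "a station"; both are donkey pronouns co-varying with the restrictor.
Strong reading: for every (c,s,a) with assigned(c,s,a), stocked(a,s).
Restrictor triples: (c1,s1,a2)→stocked(a2,s1) ✓  (c1,s2,a5)→stocked(a5,s2) ✓  (c2,s1,a4)→stocked(a4,s1) ✗  (c2,s2,a2)→stocked(a2,s2) ✓  (c3,s1,a5)→stocked(a5,s1) ✗  (c3,s2,a3)→stocked(a3,s2) ✗  (c4,s2,a1)→stocked(a1,s2) ✗  (c4,s3,a4)→stocked(a4,s3) ✓  (c5,s2,a4)→stocked(a4,s2) ✓  (c5,s3,a4)→stocked(a4,s3) ✓
Counterexamples (restrictor triples failing the scope): 4.

4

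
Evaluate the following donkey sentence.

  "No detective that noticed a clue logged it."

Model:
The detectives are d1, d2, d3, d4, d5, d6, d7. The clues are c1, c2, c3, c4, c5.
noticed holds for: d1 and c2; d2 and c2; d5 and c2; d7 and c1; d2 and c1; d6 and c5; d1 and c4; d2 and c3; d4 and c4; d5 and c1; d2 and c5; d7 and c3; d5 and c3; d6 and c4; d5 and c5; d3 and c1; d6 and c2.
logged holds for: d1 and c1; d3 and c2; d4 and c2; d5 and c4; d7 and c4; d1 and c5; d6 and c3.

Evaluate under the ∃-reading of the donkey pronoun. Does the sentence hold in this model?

True

"it" takes "a clue" as antecedent — a donkey pronoun bound across the clause boundary.
Truth condition: for no (d,c) with noticed(d,c) does logged(d,c) hold.
Restrictor pairs — does the scope hold? (d1,c2):fails  (d1,c4):fails  (d2,c1):fails  (d2,c2):fails  (d2,c3):fails  (d2,c5):fails  (d3,c1):fails  (d4,c4):fails  (d5,c1):fails  (d5,c2):fails  (d5,c3):fails  (d5,c5):fails  (d6,c2):fails  (d6,c4):fails  (d6,c5):fails  (d7,c1):fails  (d7,c3):fails
Scope holds for no restrictor pair, so the sentence is true.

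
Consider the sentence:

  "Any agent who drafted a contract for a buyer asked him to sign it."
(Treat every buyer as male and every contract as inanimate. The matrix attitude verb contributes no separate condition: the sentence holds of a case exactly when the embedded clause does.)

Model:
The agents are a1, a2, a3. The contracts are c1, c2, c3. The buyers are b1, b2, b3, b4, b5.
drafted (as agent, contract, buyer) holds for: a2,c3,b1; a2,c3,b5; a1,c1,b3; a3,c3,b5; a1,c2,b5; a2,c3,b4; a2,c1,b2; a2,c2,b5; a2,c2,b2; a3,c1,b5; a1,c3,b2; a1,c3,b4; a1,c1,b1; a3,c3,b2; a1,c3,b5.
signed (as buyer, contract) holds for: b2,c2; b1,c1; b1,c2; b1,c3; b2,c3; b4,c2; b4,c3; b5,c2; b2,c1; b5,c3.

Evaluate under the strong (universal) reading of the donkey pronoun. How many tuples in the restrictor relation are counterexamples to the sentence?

2

"him" takes "a buyer" as antecedent and "it" takes "a contract"; both are donkey pronouns co-varying with the restrictor.
Strong reading: for every (a,c,b) with drafted(a,c,b), signed(b,c).
Restrictor triples: (a1,c1,b1)→signed(b1,c1) ✓  (a1,c1,b3)→signed(b3,c1) ✗  (a1,c2,b5)→signed(b5,c2) ✓  (a1,c3,b2)→signed(b2,c3) ✓  (a1,c3,b4)→signed(b4,c3) ✓  (a1,c3,b5)→signed(b5,c3) ✓  (a2,c1,b2)→signed(b2,c1) ✓  (a2,c2,b2)→signed(b2,c2) ✓  (a2,c2,b5)→signed(b5,c2) ✓  (a2,c3,b1)→signed(b1,c3) ✓  (a2,c3,b4)→signed(b4,c3) ✓  (a2,c3,b5)→signed(b5,c3) ✓  (a3,c1,b5)→signed(b5,c1) ✗  (a3,c3,b2)→signed(b2,c3) ✓  (a3,c3,b5)→signed(b5,c3) ✓
Counterexamples (restrictor triples failing the scope): 2.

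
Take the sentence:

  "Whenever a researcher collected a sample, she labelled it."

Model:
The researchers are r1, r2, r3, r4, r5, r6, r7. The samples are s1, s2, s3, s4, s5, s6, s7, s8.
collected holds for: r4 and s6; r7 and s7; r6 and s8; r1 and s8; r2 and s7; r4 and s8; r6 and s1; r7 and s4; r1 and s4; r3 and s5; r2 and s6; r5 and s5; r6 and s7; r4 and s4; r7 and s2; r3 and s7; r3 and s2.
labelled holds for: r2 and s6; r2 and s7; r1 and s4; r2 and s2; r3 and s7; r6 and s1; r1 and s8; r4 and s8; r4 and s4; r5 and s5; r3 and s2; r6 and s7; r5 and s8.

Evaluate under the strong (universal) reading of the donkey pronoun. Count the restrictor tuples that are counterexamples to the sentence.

6

"it" takes "a sample" as antecedent — a donkey pronoun bound across the clause boundary.
Strong reading: for every (r,s) with collected(r,s), labelled(r,s).
Restrictor pairs: (r1,s4) ✓  (r1,s8) ✓  (r2,s6) ✓  (r2,s7) ✓  (r3,s2) ✓  (r3,s5) ✗  (r3,s7) ✓  (r4,s4) ✓  (r4,s6) ✗  (r4,s8) ✓  (r5,s5) ✓  (r6,s1) ✓  (r6,s7) ✓  (r6,s8) ✗  (r7,s2) ✗  (r7,s4) ✗  (r7,s7) ✗
Counterexamples (restrictor pairs failing the scope): 6.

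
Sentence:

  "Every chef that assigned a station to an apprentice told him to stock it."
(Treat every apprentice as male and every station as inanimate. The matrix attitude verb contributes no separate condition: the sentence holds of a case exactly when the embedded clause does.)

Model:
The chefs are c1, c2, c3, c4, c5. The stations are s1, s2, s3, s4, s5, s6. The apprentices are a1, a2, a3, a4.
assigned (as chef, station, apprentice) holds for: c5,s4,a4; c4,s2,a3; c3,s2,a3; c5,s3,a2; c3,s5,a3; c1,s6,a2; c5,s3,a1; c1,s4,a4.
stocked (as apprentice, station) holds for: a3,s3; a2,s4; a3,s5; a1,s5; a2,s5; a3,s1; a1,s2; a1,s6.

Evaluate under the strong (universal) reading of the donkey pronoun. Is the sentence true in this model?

False

"him" takes "an apprentice" as antecedent and "it" takes "a station"; both are donkey pronouns co-varying with the restrictor.
Strong reading: for every (c,s,a) with assigned(c,s,a), stocked(a,s).
Restrictor triples: (c1,s4,a4)→stocked(a4,s4) ✗  (c1,s6,a2)→stocked(a2,s6) ✗  (c3,s2,a3)→stocked(a3,s2) ✗  (c3,s5,a3)→stocked(a3,s5) ✓  (c4,s2,a3)→stocked(a3,s2) ✗  (c5,s3,a1)→stocked(a1,s3) ✗  (c5,s3,a2)→stocked(a2,s3) ✗  (c5,s4,a4)→stocked(a4,s4) ✗
Counterexample: (c1,s4,a4) — stocked(a4,s4) does not hold.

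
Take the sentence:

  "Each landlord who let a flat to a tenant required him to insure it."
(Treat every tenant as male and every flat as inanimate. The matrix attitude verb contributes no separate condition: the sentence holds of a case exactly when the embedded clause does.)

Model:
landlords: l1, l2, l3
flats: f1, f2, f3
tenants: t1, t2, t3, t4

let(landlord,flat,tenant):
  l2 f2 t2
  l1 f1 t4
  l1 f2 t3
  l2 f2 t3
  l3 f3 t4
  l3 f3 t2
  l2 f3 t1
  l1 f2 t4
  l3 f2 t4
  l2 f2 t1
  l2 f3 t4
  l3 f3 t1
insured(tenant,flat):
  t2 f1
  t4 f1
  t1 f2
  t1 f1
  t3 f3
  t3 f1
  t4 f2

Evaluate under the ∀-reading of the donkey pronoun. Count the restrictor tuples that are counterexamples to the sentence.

8

"him" takes "a tenant" as antecedent and "it" takes "a flat"; both are donkey pronouns co-varying with the restrictor.
Strong reading: for every (l,f,t) with let(l,f,t), insured(t,f).
Restrictor triples: (l1,f1,t4)→insured(t4,f1) ✓  (l1,f2,t3)→insured(t3,f2) ✗  (l1,f2,t4)→insured(t4,f2) ✓  (l2,f2,t1)→insured(t1,f2) ✓  (l2,f2,t2)→insured(t2,f2) ✗  (l2,f2,t3)→insured(t3,f2) ✗  (l2,f3,t1)→insured(t1,f3) ✗  (l2,f3,t4)→insured(t4,f3) ✗  (l3,f2,t4)→insured(t4,f2) ✓  (l3,f3,t1)→insured(t1,f3) ✗  (l3,f3,t2)→insured(t2,f3) ✗  (l3,f3,t4)→insured(t4,f3) ✗
Counterexamples (restrictor triples failing the scope): 8.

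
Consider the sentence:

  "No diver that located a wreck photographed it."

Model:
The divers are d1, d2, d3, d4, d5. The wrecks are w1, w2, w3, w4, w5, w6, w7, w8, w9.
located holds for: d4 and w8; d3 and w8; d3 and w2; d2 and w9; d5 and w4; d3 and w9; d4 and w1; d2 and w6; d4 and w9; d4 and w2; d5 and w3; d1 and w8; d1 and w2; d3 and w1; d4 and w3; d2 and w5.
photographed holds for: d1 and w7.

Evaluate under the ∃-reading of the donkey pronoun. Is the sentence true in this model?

True

"it" takes "a wreck" as antecedent — a donkey pronoun bound across the clause boundary.
Truth condition: for no (d,w) with located(d,w) does photographed(d,w) hold.
Restrictor pairs — does the scope hold? (d1,w2):fails  (d1,w8):fails  (d2,w5):fails  (d2,w6):fails  (d2,w9):fails  (d3,w1):fails  (d3,w2):fails  (d3,w8):fails  (d3,w9):fails  (d4,w1):fails  (d4,w2):fails  (d4,w3):fails  (d4,w8):fails  (d4,w9):fails  (d5,w3):fails  (d5,w4):fails
Scope holds for no restrictor pair, so the sentence is true.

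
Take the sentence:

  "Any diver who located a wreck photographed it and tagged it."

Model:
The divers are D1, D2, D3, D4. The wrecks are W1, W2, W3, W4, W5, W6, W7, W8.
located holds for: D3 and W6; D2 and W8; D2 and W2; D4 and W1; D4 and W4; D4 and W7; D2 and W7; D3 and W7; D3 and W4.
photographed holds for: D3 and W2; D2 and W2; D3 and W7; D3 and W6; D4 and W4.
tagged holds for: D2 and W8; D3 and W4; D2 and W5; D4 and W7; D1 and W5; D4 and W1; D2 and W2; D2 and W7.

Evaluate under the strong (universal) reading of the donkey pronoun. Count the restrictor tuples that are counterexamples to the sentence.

8

"it" takes "a wreck" as antecedent — a donkey pronoun bound across the clause boundary.
Strong reading: for every (d,w) with located(d,w), photographed(d,w) ∧ tagged(d,w).
Restrictor pairs: (D2,W2) ✓  (D2,W7) ✗  (D2,W8) ✗  (D3,W4) ✗  (D3,W6) ✗  (D3,W7) ✗  (D4,W1) ✗  (D4,W4) ✗  (D4,W7) ✗
Counterexamples (restrictor pairs failing the scope): 8.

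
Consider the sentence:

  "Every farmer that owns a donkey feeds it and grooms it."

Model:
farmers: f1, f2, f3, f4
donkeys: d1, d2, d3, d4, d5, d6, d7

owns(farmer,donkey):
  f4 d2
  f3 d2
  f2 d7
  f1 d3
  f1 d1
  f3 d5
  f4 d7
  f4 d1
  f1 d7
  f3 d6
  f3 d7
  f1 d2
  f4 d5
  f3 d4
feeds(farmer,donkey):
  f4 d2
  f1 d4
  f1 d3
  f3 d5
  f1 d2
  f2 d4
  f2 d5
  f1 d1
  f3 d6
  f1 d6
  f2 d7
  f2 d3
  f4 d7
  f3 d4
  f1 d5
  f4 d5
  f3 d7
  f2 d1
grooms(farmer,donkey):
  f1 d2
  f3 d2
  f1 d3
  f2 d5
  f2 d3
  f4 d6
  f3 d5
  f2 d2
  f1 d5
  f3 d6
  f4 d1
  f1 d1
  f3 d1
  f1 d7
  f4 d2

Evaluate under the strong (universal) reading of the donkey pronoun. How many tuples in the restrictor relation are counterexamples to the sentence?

8

"it" takes "a donkey" as antecedent — a donkey pronoun bound across the clause boundary.
Strong reading: for every (f,d) with owns(f,d), feeds(f,d) ∧ grooms(f,d).
Restrictor pairs: (f1,d1) ✓  (f1,d2) ✓  (f1,d3) ✓  (f1,d7) ✗  (f2,d7) ✗  (f3,d2) ✗  (f3,d4) ✗  (f3,d5) ✓  (f3,d6) ✓  (f3,d7) ✗  (f4,d1) ✗  (f4,d2) ✓  (f4,d5) ✗  (f4,d7) ✗
Counterexamples (restrictor pairs failing the scope): 8.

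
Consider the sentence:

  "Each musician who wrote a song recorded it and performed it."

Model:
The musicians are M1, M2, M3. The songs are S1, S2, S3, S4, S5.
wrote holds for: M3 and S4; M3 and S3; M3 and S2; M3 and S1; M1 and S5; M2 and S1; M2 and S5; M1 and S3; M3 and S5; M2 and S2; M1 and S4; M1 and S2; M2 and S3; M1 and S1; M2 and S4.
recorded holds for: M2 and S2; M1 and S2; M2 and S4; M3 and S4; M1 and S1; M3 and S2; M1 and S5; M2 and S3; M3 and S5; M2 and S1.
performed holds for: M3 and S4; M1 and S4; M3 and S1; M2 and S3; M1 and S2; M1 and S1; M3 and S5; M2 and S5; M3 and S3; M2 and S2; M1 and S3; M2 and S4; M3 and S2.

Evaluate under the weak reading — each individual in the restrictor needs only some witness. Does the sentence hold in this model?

True

"it" takes "a song" as antecedent — a donkey pronoun bound across the clause boundary.
Weak reading: every musician m with some wrote-song has at least one wrote-song s such that recorded(m,s) ∧ performed(m,s).
Per musician: M1:✓  M2:✓  M3:✓
Every musician in the restrictor has a witness.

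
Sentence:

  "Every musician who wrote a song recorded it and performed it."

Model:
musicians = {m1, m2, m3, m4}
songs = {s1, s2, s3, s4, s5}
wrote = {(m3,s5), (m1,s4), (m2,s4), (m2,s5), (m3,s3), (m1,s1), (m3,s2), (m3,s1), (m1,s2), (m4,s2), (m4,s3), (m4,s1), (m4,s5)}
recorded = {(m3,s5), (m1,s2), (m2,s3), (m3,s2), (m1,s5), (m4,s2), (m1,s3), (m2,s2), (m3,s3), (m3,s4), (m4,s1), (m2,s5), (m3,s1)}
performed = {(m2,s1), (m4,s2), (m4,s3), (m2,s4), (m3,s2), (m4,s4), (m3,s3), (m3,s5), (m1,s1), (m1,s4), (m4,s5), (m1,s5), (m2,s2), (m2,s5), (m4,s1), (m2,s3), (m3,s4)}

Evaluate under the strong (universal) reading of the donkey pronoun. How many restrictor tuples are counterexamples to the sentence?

"it" takes "a song" as antecedent — a donkey pronoun bound across the clause boundary.
Strong reading: for every (m,s) with wrote(m,s), recorded(m,s) ∧ performed(m,s).
Restrictor pairs: (m1,s1) ✗  (m1,s2) ✗  (m1,s4) ✗  (m2,s4) ✗  (m2,s5) ✓  (m3,s1) ✗  (m3,s2) ✓  (m3,s3) ✓  (m3,s5) ✓  (m4,s1) ✓  (m4,s2) ✓  (m4,s3) ✗  (m4,s5) ✗
Counterexamples (restrictor pairs failing the scope): 7.

7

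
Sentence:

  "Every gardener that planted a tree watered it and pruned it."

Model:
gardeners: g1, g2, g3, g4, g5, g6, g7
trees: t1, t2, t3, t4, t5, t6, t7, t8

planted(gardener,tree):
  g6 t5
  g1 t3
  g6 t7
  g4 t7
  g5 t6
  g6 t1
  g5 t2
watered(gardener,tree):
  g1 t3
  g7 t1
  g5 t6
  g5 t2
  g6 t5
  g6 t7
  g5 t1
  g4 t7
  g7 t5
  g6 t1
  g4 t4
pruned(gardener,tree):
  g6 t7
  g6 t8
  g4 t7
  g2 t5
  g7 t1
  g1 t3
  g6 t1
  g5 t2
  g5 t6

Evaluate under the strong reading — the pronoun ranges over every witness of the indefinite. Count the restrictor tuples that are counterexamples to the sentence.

1

"it" takes "a tree" as antecedent — a donkey pronoun bound across the clause boundary.
Strong reading: for every (g,t) with planted(g,t), watered(g,t) ∧ pruned(g,t).
Restrictor pairs: (g1,t3) ✓  (g4,t7) ✓  (g5,t2) ✓  (g5,t6) ✓  (g6,t1) ✓  (g6,t5) ✗  (g6,t7) ✓
Counterexamples (restrictor pairs failing the scope): 1.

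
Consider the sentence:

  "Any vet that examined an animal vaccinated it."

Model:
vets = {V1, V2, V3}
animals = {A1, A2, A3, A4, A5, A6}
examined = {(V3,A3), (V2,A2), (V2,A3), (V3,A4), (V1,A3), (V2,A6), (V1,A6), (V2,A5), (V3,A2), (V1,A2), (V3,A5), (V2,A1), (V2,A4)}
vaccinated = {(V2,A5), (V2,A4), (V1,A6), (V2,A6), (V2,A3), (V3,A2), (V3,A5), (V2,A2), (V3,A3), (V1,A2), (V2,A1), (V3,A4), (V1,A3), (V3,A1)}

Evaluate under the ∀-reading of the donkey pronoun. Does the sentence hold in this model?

True

"it" takes "an animal" as antecedent — a donkey pronoun bound across the clause boundary.
Strong reading: for every (v,a) with examined(v,a), vaccinated(v,a).
Restrictor pairs: (V1,A2) ✓  (V1,A3) ✓  (V1,A6) ✓  (V2,A1) ✓  (V2,A2) ✓  (V2,A3) ✓  (V2,A4) ✓  (V2,A5) ✓  (V2,A6) ✓  (V3,A2) ✓  (V3,A3) ✓  (V3,A4) ✓  (V3,A5) ✓
Every restrictor pair satisfies the scope.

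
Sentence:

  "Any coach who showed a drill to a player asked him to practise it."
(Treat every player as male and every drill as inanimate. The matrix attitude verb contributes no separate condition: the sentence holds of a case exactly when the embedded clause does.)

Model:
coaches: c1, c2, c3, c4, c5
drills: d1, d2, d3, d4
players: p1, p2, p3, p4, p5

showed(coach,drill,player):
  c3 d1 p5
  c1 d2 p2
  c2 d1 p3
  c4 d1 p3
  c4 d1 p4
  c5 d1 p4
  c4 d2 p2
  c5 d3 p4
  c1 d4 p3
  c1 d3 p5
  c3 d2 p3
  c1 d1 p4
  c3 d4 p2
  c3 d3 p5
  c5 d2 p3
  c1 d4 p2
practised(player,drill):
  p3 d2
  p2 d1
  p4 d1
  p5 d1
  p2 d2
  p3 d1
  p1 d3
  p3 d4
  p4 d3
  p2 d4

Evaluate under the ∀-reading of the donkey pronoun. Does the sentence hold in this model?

"him" takes "a player" as antecedent and "it" takes "a drill"; both are donkey pronouns co-varying with the restrictor.
Strong reading: for every (c,d,p) with showed(c,d,p), practised(p,d).
Restrictor triples: (c1,d1,p4)→practised(p4,d1) ✓  (c1,d2,p2)→practised(p2,d2) ✓  (c1,d3,p5)→practised(p5,d3) ✗  (c1,d4,p2)→practised(p2,d4) ✓  (c1,d4,p3)→practised(p3,d4) ✓  (c2,d1,p3)→practised(p3,d1) ✓  (c3,d1,p5)→practised(p5,d1) ✓  (c3,d2,p3)→practised(p3,d2) ✓  (c3,d3,p5)→practised(p5,d3) ✗  (c3,d4,p2)→practised(p2,d4) ✓  (c4,d1,p3)→practised(p3,d1) ✓  (c4,d1,p4)→practised(p4,d1) ✓  (c4,d2,p2)→practised(p2,d2) ✓  (c5,d1,p4)→practised(p4,d1) ✓  (c5,d2,p3)→practised(p3,d2) ✓  (c5,d3,p4)→practised(p4,d3) ✓
Counterexample: (c1,d3,p5) — practised(p5,d3) does not hold.

False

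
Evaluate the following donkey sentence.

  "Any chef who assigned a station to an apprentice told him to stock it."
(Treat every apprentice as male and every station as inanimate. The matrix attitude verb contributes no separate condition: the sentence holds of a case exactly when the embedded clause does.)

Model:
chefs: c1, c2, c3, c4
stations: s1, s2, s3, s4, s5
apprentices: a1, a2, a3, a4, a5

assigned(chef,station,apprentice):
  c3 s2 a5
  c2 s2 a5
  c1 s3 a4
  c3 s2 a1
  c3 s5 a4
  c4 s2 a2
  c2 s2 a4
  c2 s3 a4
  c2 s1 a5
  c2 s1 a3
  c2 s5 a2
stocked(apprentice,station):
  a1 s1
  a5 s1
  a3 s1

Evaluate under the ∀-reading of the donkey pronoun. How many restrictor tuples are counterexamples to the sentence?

"him" takes "an apprentice" as antecedent and "it" takes "a station"; both are donkey pronouns co-varying with the restrictor.
Strong reading: for every (c,s,a) with assigned(c,s,a), stocked(a,s).
Restrictor triples: (c1,s3,a4)→stocked(a4,s3) ✗  (c2,s1,a3)→stocked(a3,s1) ✓  (c2,s1,a5)→stocked(a5,s1) ✓  (c2,s2,a4)→stocked(a4,s2) ✗  (c2,s2,a5)→stocked(a5,s2) ✗  (c2,s3,a4)→stocked(a4,s3) ✗  (c2,s5,a2)→stocked(a2,s5) ✗  (c3,s2,a1)→stocked(a1,s2) ✗  (c3,s2,a5)→stocked(a5,s2) ✗  (c3,s5,a4)→stocked(a4,s5) ✗  (c4,s2,a2)→stocked(a2,s2) ✗
Counterexamples (restrictor triples failing the scope): 9.

9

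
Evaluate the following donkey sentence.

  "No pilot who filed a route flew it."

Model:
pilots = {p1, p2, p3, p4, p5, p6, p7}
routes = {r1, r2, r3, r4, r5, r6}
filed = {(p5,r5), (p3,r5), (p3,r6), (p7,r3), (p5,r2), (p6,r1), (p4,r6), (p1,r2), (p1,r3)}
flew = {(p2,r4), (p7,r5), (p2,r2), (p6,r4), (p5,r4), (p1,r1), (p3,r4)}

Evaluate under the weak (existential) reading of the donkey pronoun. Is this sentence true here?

True

"it" takes "a route" as antecedent — a donkey pronoun bound across the clause boundary.
Truth condition: for no (p,r) with filed(p,r) does flew(p,r) hold.
Restrictor pairs — does the scope hold? (p1,r2):fails  (p1,r3):fails  (p3,r5):fails  (p3,r6):fails  (p4,r6):fails  (p5,r2):fails  (p5,r5):fails  (p6,r1):fails  (p7,r3):fails
Scope holds for no restrictor pair, so the sentence is true.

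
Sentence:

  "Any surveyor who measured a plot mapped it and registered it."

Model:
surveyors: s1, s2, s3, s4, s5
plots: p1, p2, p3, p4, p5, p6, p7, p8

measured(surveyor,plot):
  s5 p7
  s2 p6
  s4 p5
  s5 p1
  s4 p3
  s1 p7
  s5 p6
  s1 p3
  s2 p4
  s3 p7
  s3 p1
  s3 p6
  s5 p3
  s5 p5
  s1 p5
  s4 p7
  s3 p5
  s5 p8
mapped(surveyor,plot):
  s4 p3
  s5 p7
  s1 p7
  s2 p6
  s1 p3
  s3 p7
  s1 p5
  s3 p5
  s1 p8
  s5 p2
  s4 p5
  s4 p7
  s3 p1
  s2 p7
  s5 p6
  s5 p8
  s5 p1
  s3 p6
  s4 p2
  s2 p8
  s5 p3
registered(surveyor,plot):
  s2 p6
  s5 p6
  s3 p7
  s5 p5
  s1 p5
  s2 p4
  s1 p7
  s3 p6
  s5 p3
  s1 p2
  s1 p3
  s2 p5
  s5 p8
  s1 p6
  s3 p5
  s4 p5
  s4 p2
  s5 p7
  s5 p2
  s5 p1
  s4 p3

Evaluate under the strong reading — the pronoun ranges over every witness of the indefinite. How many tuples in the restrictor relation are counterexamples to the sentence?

"it" takes "a plot" as antecedent — a donkey pronoun bound across the clause boundary.
Strong reading: for every (s,p) with measured(s,p), mapped(s,p) ∧ registered(s,p).
Restrictor pairs: (s1,p3) ✓  (s1,p5) ✓  (s1,p7) ✓  (s2,p4) ✗  (s2,p6) ✓  (s3,p1) ✗  (s3,p5) ✓  (s3,p6) ✓  (s3,p7) ✓  (s4,p3) ✓  (s4,p5) ✓  (s4,p7) ✗  (s5,p1) ✓  (s5,p3) ✓  (s5,p5) ✗  (s5,p6) ✓  (s5,p7) ✓  (s5,p8) ✓
Counterexamples (restrictor pairs failing the scope): 4.

4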